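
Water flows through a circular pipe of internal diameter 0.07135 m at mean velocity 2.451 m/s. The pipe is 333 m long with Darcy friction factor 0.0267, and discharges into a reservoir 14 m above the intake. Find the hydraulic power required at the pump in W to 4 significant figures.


Approach: apply continuity + Darcy-Weisbach + hydraulic power, Q = A*v; hf = f*(L/D)*(v^2/(2g)); H = static + hf; P = rho*g*Q*H.
Step 1 — flow rate (continuity, Q = A*v):
  A = pi*(0.07135/2)^2 = 0.00399832 m^2
  Q = 0.00399832 * 2.451 = 0.00979989 m^3/s
Step 2 — friction head loss (Darcy-Weisbach):
  hf = 0.0267 * (333/0.07135) * (2.451^2 / (2*9.81))
  hf = 38.1548 m
Step 3 — total head: H = 14 + 38.1548 = 52.1548 m
Step 4 — hydraulic power (P = rho*g*Q*H):
  P = 1000 * 9.81 * 0.00979989 * 52.1548 = 5014 W
Therefore the hydraulic power required at the pump = 5014 W.


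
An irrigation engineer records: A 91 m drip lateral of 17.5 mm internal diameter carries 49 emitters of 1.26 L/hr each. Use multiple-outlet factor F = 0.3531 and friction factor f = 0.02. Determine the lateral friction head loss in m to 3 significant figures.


Approach: apply Darcy-Weisbach with the multiple-outlet F-factor, Q = n*q/(3600*1000) m^3/s; v = Q/A; hf = F*f*(L/D)*(v^2/(2g)).
Q = 49*1.26/(3600*1000) = 1.7150e-05 m^3/s
A = pi*(17.5e-3/2)^2 = 2.4053e-04 m^2, so v = Q/A = 0.071301 m/s
hf = 0.3531*0.02*(91/0.0175)*(0.071301^2/(2*9.81)) = 0.00952 m
Therefore the lateral friction head loss = 0.00952 m.


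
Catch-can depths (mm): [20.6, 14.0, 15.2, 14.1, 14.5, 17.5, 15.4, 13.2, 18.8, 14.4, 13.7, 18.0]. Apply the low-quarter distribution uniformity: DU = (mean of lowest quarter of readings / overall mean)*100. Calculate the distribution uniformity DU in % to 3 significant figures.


sorted lowest 3 of 12: [13.2, 13.7, 14.0] -> mean = 13.633 mm
overall mean = 15.783 mm
DU = (13.633/15.783)*100 = 86.4 %
Therefore the distribution uniformity DU = 86.4 %.


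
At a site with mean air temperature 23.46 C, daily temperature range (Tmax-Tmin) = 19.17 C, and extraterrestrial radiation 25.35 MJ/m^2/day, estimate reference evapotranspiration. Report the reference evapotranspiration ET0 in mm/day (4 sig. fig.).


Approach: apply the Hargreaves-Samani method, ET0 = 0.0023*(Tmean+17.8)*sqrt(Tmax-Tmin)*0.408*Ra.
ET0 = 0.0023*(23.46+17.8)*sqrt(19.17)*0.408*25.35 = 4.297 mm/day
Therefore the reference evapotranspiration ET0 = 4.297 mm/day.


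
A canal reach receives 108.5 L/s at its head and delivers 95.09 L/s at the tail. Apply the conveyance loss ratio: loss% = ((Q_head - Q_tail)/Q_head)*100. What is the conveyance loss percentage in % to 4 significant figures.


loss = ((108.5 - 95.09)/108.5)*100 = 12.36 %
Therefore the conveyance loss percentage = 12.36 %.


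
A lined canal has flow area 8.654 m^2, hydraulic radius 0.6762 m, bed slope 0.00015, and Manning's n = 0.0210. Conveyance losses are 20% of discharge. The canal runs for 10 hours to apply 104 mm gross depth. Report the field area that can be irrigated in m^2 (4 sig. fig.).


Approach: apply Manning's equation with a conveyance and depth budget, Q = (1/n)*A*R^(2/3)*S^(1/2); Q_field = Q*(1-loss); Area = Q_field*t/(d/1000).
Step 1 — canal discharge (Manning's equation):
  Q = (1/0.0210) * 8.654 * 0.6762^(2/3) * 0.00015^(1/2) = 3.88830 m^3/s
Step 2 — delivered flow: Q_field = 3.88830*(1 - 20/100) = 3.11064 m^3/s
Step 3 — volume delivered: V = 3.11064 * 10*3600 = 111983 m^3
Step 4 — area served: A = V / (depth/1000) = 111983 / 0.104 = 1077000 m^2
Therefore the field area that can be irrigated = 1077000 m^2.


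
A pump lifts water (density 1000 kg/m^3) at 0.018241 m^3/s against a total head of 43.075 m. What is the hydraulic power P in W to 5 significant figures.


Approach: apply the hydraulic power relation, P = rho*g*Q*H.
P = 1000 * 9.81 * 0.018241 * 43.075 = 7708.0 W
Therefore the hydraulic power P = 7708.0 W.


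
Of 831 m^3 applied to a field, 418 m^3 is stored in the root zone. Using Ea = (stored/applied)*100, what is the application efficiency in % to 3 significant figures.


Ea = (418/831)*100 = 50.3 %
Therefore the application efficiency = 50.3 %.


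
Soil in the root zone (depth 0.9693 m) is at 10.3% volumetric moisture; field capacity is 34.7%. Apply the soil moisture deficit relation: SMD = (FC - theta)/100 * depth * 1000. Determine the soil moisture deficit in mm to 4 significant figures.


SMD = (34.7 - 10.3)/100 * 0.9693 * 1000 = 236.5 mm
Therefore the soil moisture deficit = 236.5 mm.


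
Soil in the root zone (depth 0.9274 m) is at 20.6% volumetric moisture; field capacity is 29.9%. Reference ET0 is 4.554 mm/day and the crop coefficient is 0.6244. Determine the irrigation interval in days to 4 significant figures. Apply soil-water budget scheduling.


Approach: apply soil-water budget scheduling, SMD = (FC-theta)/100*depth*1000; ETc = ET0*Kc; interval = SMD/ETc.
Step 1 — soil moisture deficit:
  SMD = (29.9 - 20.6)/100 * 0.9274 * 1000 = 86.2482 mm
Step 2 — daily crop ET (ETc = ET0*Kc):
  ETc = 4.554 * 0.6244 = 2.84352 mm/day
Step 3 — irrigation interval (SMD/ETc):
  interval = 86.2482 / 2.84352 = 30.33 days
Therefore the irrigation interval = 30.33 days.


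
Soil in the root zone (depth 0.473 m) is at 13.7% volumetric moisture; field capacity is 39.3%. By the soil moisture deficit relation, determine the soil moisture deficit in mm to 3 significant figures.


Approach: apply the soil moisture deficit relation, SMD = (FC - theta)/100 * depth * 1000.
SMD = (39.3 - 13.7)/100 * 0.473 * 1000 = 121 mm
Therefore the soil moisture deficit = 121 mm.


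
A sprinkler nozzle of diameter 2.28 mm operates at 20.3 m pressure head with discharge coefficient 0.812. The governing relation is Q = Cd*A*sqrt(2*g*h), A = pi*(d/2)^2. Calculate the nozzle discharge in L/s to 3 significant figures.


A = pi*(2.28e-3/2)^2 = 4.0828e-06 m^2
Q = 0.812 * 4.0828e-06 * sqrt(2*9.81*20.3) * 1000 = 0.0662 L/s
Therefore the nozzle discharge = 0.0662 L/s.


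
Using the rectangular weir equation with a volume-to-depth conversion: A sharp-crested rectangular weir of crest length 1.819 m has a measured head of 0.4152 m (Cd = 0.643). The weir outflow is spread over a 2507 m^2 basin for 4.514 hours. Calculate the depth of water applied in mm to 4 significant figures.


Approach: apply the rectangular weir equation with a volume-to-depth conversion, Q = (2/3)*Cd*L*sqrt(2g)*H^1.5; d = Q*t/A * 1000.
Step 1 — weir discharge:
  Q = (2/3)*0.643*1.819*sqrt(2*9.81)*0.4152^1.5 = 0.924034 m^3/s
Step 2 — volume: V = 0.924034 * 4.514*3600 = 15015.9 m^3
Step 3 — depth: d = V/A * 1000 = 15015.9/2507 * 1000 = 5990 mm
Therefore the depth of water applied = 5990 mm.


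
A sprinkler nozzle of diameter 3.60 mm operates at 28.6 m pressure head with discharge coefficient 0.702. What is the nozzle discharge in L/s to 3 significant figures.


Approach: apply the orifice equation, Q = Cd*A*sqrt(2*g*h), A = pi*(d/2)^2.
A = pi*(3.60e-3/2)^2 = 1.0179e-05 m^2
Q = 0.702 * 1.0179e-05 * sqrt(2*9.81*28.6) * 1000 = 0.169 L/s
Therefore the nozzle discharge = 0.169 L/s.


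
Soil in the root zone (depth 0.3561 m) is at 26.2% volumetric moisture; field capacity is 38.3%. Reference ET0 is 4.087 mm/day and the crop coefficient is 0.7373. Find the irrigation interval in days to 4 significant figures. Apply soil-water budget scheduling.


Approach: apply soil-water budget scheduling, SMD = (FC-theta)/100*depth*1000; ETc = ET0*Kc; interval = SMD/ETc.
Step 1 — soil moisture deficit:
  SMD = (38.3 - 26.2)/100 * 0.3561 * 1000 = 43.0881 mm
Step 2 — daily crop ET (ETc = ET0*Kc):
  ETc = 4.087 * 0.7373 = 3.01335 mm/day
Step 3 — irrigation interval (SMD/ETc):
  interval = 43.0881 / 3.01335 = 14.30 days
Therefore the irrigation interval = 14.30 days.


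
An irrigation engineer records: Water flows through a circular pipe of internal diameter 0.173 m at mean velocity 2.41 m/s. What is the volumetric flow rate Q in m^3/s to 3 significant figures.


Approach: apply the continuity equation for pipe flow, Q = A * v with A = pi*(D/2)^2.
A = pi*(0.173/2)^2 = 0.023506 m^2
Q = 0.023506 * 2.41 = 0.0566 m^3/s
Therefore the volumetric flow rate Q = 0.0566 m^3/s.


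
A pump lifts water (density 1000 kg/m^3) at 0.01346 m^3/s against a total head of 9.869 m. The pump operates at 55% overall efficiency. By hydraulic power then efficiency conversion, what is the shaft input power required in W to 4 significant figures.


Approach: apply hydraulic power then efficiency conversion, P = rho*g*Q*H; P_in = P/eta.
Step 1 — hydraulic power (P = rho*g*Q*H):
  P = 1000 * 9.81 * 0.01346 * 9.869 = 1303.13 W
Step 2 — input power: P_in = P/eta = 1303.13 / 0.55 = 2369 W
Therefore the shaft input power required = 2369 W.


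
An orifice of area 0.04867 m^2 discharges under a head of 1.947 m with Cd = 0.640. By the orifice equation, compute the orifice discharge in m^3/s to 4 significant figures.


Approach: apply the orifice equation, Q = Cd*A*sqrt(2*g*h).
Q = 0.640 * 0.04867 * sqrt(2*9.81*1.947) = 0.1925 m^3/s
Therefore the orifice discharge = 0.1925 m^3/s.


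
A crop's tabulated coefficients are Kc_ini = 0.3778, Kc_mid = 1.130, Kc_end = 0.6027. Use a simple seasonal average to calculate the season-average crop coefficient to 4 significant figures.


Approach: apply a simple seasonal average, Kc_avg = (Kc_ini + Kc_mid + Kc_end)/3.
Kc_avg = (0.3778 + 1.130 + 0.6027)/3 = 0.7035
Therefore the season-average crop coefficient = 0.7035.


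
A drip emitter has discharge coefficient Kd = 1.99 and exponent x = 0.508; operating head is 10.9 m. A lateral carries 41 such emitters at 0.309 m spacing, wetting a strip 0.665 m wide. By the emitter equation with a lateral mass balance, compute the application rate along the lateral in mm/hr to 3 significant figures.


Approach: apply the emitter equation with a lateral mass balance, q = Kd*h^x; Q = n*q; rate = Q/(n*spacing*width).
Step 1 — single emitter flow (q = Kd*h^x):
  q = 1.99 * 10.9^0.508 = 6.6968 L/hr
Step 2 — total lateral flow: Q = 41 * 6.6968 = 274.57 L/hr
Step 3 — wetted area: A = 41 * 0.309 * 0.665 = 8.4249 m^2
Step 4 — application rate: Q/A = 274.57/8.4249 = 32.6 mm/hr
Therefore the application rate along the lateral = 32.6 mm/hr.


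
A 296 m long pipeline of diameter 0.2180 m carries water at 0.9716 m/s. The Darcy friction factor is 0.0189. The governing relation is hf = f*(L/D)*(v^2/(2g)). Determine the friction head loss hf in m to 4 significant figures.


hf = 0.0189 * (296/0.2180) * (0.9716^2 / (2*9.81))
hf = 1.235 m
Therefore the friction head loss hf = 1.235 m.


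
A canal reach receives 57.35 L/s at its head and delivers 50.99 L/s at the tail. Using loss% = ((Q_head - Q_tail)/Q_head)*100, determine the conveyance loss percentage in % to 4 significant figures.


loss = ((57.35 - 50.99)/57.35)*100 = 11.09 %
Therefore the conveyance loss percentage = 11.09 %.


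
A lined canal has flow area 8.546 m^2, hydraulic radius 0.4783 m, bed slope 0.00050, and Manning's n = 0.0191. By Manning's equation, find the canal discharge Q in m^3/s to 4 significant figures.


Approach: apply Manning's equation, Q = (1/n)*A*R^(2/3)*S^(1/2).
Q = (1/0.0191) * 8.546 * 0.4783^(2/3) * 0.00050^(1/2) = 6.119 m^3/s
Therefore the canal discharge Q = 6.119 m^3/s.


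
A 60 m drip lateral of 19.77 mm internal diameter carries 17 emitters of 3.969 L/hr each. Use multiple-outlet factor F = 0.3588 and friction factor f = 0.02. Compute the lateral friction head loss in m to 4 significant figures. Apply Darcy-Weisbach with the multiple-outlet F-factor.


Approach: apply Darcy-Weisbach with the multiple-outlet F-factor, Q = n*q/(3600*1000) m^3/s; v = Q/A; hf = F*f*(L/D)*(v^2/(2g)).
Q = 17*3.969/(3600*1000) = 1.87425e-05 m^3/s
A = pi*(19.77e-3/2)^2 = 3.06975e-04 m^2, so v = Q/A = 0.0610554 m/s
hf = 0.3588*0.02*(60/0.01977)*(0.0610554^2/(2*9.81)) = 0.004138 m
Therefore the lateral friction head loss = 0.004138 m.


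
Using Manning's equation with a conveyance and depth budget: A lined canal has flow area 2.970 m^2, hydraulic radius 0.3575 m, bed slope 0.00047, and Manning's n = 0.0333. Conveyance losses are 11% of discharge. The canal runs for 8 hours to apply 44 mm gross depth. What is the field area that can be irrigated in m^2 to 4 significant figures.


Approach: apply Manning's equation with a conveyance and depth budget, Q = (1/n)*A*R^(2/3)*S^(1/2); Q_field = Q*(1-loss); Area = Q_field*t/(d/1000).
Step 1 — canal discharge (Manning's equation):
  Q = (1/0.0333) * 2.970 * 0.3575^(2/3) * 0.00047^(1/2) = 0.973969 m^3/s
Step 2 — delivered flow: Q_field = 0.973969*(1 - 11/100) = 0.866832 m^3/s
Step 3 — volume delivered: V = 0.866832 * 8*3600 = 24964.8 m^3
Step 4 — area served: A = V / (depth/1000) = 24964.8 / 0.044 = 567400 m^2
Therefore the field area that can be irrigated = 567400 m^2.


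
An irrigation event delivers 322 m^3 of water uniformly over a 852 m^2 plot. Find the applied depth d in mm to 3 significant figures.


Approach: apply depth from volume over area, d = (V/A)*1000.
d = (322 / 852) * 1000 = 378 mm
Therefore the applied depth d = 378 mm.


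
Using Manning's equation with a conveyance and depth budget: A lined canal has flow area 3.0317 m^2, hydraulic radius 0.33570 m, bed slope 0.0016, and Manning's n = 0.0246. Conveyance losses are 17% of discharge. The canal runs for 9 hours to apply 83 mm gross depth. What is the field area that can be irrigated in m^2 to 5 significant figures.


Approach: apply Manning's equation with a conveyance and depth budget, Q = (1/n)*A*R^(2/3)*S^(1/2); Q_field = Q*(1-loss); Area = Q_field*t/(d/1000).
Step 1 — canal discharge (Manning's equation):
  Q = (1/0.0246) * 3.0317 * 0.33570^(2/3) * 0.0016^(1/2) = 2.381106 m^3/s
Step 2 — delivered flow: Q_field = 2.381106*(1 - 17/100) = 1.976318 m^3/s
Step 3 — volume delivered: V = 1.976318 * 9*3600 = 64032.69 m^3
Step 4 — area served: A = V / (depth/1000) = 64032.69 / 0.083 = 771480 m^2
Therefore the field area that can be irrigated = 771480 m^2.


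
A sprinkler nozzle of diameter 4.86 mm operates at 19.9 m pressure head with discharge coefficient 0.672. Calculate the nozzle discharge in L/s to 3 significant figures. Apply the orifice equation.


Approach: apply the orifice equation, Q = Cd*A*sqrt(2*g*h), A = pi*(d/2)^2.
A = pi*(4.86e-3/2)^2 = 1.8551e-05 m^2
Q = 0.672 * 1.8551e-05 * sqrt(2*9.81*19.9) * 1000 = 0.246 L/s
Therefore the nozzle discharge = 0.246 L/s.


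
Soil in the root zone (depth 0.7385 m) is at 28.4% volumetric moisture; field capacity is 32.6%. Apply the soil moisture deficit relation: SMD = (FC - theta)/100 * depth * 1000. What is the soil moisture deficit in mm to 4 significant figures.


SMD = (32.6 - 28.4)/100 * 0.7385 * 1000 = 31.02 mm
Therefore the soil moisture deficit = 31.02 mm.


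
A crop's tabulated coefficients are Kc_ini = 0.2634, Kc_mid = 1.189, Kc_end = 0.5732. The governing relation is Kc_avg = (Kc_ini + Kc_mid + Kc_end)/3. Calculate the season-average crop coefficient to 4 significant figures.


Kc_avg = (0.2634 + 1.189 + 0.5732)/3 = 0.6752
Therefore the season-average crop coefficient = 0.6752.


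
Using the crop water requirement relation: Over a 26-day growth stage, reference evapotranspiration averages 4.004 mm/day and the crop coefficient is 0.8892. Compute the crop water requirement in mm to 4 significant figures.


Approach: apply the crop water requirement relation, CWR = ET0 * Kc * days.
CWR = 4.004 * 0.8892 * 26 = 92.57 mm
Therefore the crop water requirement = 92.57 mm.


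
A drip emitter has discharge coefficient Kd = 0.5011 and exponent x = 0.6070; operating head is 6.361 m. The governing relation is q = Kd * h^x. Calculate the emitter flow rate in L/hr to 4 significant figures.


q = 0.5011 * 6.361^0.6070 = 1.541 L/hr
Therefore the emitter flow rate = 1.541 L/hr.


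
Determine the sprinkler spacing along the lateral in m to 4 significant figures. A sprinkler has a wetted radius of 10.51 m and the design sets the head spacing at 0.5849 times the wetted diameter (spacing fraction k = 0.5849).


Approach: apply the sprinkler spacing rule (spacing as a fraction of wetted diameter), S = k*(2*R).
S = 0.5849 * (2 * 10.51) = 12.29 m
Therefore the sprinkler spacing along the lateral = 12.29 m.


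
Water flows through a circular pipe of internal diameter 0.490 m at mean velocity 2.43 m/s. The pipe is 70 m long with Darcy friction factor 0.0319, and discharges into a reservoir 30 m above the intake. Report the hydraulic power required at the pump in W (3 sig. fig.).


Approach: apply continuity + Darcy-Weisbach + hydraulic power, Q = A*v; hf = f*(L/D)*(v^2/(2g)); H = static + hf; P = rho*g*Q*H.
Step 1 — flow rate (continuity, Q = A*v):
  A = pi*(0.490/2)^2 = 0.18857 m^2
  Q = 0.18857 * 2.43 = 0.45824 m^3/s
Step 2 — friction head loss (Darcy-Weisbach):
  hf = 0.0319 * (70/0.490) * (2.43^2 / (2*9.81))
  hf = 1.3715 m
Step 3 — total head: H = 30 + 1.3715 = 31.372 m
Step 4 — hydraulic power (P = rho*g*Q*H):
  P = 1000 * 9.81 * 0.45824 * 31.372 = 141000 W
Therefore the hydraulic power required at the pump = 141000 W.


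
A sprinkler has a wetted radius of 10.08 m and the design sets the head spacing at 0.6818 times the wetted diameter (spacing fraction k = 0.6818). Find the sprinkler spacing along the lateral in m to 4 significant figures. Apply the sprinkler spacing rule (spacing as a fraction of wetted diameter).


Approach: apply the sprinkler spacing rule (spacing as a fraction of wetted diameter), S = k*(2*R).
S = 0.6818 * (2 * 10.08) = 13.75 m
Therefore the sprinkler spacing along the lateral = 13.75 m.


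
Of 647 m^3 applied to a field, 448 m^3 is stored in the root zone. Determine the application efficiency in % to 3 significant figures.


Approach: apply the application efficiency ratio, Ea = (stored/applied)*100.
Ea = (448/647)*100 = 69.2 %
Therefore the application efficiency = 69.2 %.


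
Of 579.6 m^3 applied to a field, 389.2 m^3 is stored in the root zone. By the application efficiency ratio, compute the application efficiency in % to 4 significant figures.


Approach: apply the application efficiency ratio, Ea = (stored/applied)*100.
Ea = (389.2/579.6)*100 = 67.15 %
Therefore the application efficiency = 67.15 %.


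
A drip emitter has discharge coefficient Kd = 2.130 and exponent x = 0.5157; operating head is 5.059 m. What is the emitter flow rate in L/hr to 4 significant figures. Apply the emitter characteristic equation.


Approach: apply the emitter characteristic equation, q = Kd * h^x.
q = 2.130 * 5.059^0.5157 = 4.914 L/hr
Therefore the emitter flow rate = 4.914 L/hr.


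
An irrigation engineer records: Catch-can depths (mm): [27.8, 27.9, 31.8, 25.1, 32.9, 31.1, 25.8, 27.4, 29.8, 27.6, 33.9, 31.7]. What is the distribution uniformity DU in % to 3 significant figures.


Approach: apply the low-quarter distribution uniformity, DU = (mean of lowest quarter of readings / overall mean)*100.
sorted lowest 3 of 12: [25.1, 25.8, 27.4] -> mean = 26.100 mm
overall mean = 29.400 mm
DU = (26.100/29.400)*100 = 88.8 %
Therefore the distribution uniformity DU = 88.8 %.


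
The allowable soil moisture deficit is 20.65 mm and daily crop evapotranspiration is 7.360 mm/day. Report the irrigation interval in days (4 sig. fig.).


Approach: apply the irrigation interval relation, interval = SMD / ETc.
interval = 20.65 / 7.360 = 2.806 days
Therefore the irrigation interval = 2.806 days.


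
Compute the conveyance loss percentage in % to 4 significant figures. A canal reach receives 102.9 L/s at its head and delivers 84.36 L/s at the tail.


Approach: apply the conveyance loss ratio, loss% = ((Q_head - Q_tail)/Q_head)*100.
loss = ((102.9 - 84.36)/102.9)*100 = 18.02 %
Therefore the conveyance loss percentage = 18.02 %.


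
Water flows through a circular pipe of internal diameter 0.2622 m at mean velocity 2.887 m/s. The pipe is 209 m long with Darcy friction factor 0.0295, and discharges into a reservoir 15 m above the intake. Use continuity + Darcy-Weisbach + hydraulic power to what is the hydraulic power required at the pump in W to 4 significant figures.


Approach: apply continuity + Darcy-Weisbach + hydraulic power, Q = A*v; hf = f*(L/D)*(v^2/(2g)); H = static + hf; P = rho*g*Q*H.
Step 1 — flow rate (continuity, Q = A*v):
  A = pi*(0.2622/2)^2 = 0.0539952 m^2
  Q = 0.0539952 * 2.887 = 0.155884 m^3/s
Step 2 — friction head loss (Darcy-Weisbach):
  hf = 0.0295 * (209/0.2622) * (2.887^2 / (2*9.81))
  hf = 9.98919 m
Step 3 — total head: H = 15 + 9.98919 = 24.9892 m
Step 4 — hydraulic power (P = rho*g*Q*H):
  P = 1000 * 9.81 * 0.155884 * 24.9892 = 38210 W
Therefore the hydraulic power required at the pump = 38210 W.


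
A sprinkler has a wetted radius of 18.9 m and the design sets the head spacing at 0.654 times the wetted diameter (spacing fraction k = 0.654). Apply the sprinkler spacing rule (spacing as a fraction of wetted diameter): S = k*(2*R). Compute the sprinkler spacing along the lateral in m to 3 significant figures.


S = 0.654 * (2 * 18.9) = 24.7 m
Therefore the sprinkler spacing along the lateral = 24.7 m.


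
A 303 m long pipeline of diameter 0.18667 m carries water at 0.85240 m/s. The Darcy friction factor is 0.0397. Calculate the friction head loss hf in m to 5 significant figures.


Approach: apply the Darcy-Weisbach equation, hf = f*(L/D)*(v^2/(2g)).
hf = 0.0397 * (303/0.18667) * (0.85240^2 / (2*9.81))
hf = 2.3864 m
Therefore the friction head loss hf = 2.3864 m.


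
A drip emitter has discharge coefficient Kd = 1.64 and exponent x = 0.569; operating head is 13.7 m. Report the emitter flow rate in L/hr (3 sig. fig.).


Approach: apply the emitter characteristic equation, q = Kd * h^x.
q = 1.64 * 13.7^0.569 = 7.27 L/hr
Therefore the emitter flow rate = 7.27 L/hr.


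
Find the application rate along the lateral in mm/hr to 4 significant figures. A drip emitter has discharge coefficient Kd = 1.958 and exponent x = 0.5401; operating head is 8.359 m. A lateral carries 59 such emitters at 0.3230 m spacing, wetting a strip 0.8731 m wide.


Approach: apply the emitter equation with a lateral mass balance, q = Kd*h^x; Q = n*q; rate = Q/(n*spacing*width).
Step 1 — single emitter flow (q = Kd*h^x):
  q = 1.958 * 8.359^0.5401 = 6.16408 L/hr
Step 2 — total lateral flow: Q = 59 * 6.16408 = 363.681 L/hr
Step 3 — wetted area: A = 59 * 0.3230 * 0.8731 = 16.6387 m^2
Step 4 — application rate: Q/A = 363.681/16.6387 = 21.86 mm/hr
Therefore the application rate along the lateral = 21.86 mm/hr.


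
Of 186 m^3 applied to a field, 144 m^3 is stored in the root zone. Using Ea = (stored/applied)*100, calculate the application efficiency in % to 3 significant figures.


Ea = (144/186)*100 = 77.4 %
Therefore the application efficiency = 77.4 %.


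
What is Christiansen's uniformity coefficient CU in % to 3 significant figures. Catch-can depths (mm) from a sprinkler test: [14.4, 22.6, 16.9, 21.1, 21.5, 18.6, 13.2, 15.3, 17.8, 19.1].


Approach: apply Christiansen's uniformity coefficient, CU = (1 - mean_abs_deviation/mean)*100.
mean = 18.050 mm
mean |d_i - mean| = 2.5300 mm
CU = (1 - 2.5300/18.050)*100 = 86.0 %
Therefore Christiansen's uniformity coefficient CU = 86.0 %.


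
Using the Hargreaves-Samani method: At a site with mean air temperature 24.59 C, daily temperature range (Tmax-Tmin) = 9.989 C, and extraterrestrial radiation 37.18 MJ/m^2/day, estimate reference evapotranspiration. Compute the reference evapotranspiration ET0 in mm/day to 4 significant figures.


Approach: apply the Hargreaves-Samani method, ET0 = 0.0023*(Tmean+17.8)*sqrt(Tmax-Tmin)*0.408*Ra.
ET0 = 0.0023*(24.59+17.8)*sqrt(9.989)*0.408*37.18 = 4.674 mm/day
Therefore the reference evapotranspiration ET0 = 4.674 mm/day.


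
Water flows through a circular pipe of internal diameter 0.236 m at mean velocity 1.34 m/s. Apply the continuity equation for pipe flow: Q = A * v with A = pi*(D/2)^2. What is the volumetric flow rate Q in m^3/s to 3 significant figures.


A = pi*(0.236/2)^2 = 0.043744 m^2
Q = 0.043744 * 1.34 = 0.0586 m^3/s
Therefore the volumetric flow rate Q = 0.0586 m^3/s.


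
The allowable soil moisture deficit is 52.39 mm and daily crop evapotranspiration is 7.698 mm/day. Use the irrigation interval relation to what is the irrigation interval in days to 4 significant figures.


Approach: apply the irrigation interval relation, interval = SMD / ETc.
interval = 52.39 / 7.698 = 6.806 days
Therefore the irrigation interval = 6.806 days.


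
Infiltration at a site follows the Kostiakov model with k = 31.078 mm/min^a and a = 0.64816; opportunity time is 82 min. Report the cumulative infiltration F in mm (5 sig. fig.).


Approach: apply the Kostiakov infiltration equation, F = k*t^a.
F = 31.078 * 82^0.64816 = 540.64 mm
Therefore the cumulative infiltration F = 540.64 mm.


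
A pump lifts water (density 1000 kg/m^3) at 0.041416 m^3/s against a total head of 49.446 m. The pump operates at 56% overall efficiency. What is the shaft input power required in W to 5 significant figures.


Approach: apply hydraulic power then efficiency conversion, P = rho*g*Q*H; P_in = P/eta.
Step 1 — hydraulic power (P = rho*g*Q*H):
  P = 1000 * 9.81 * 0.041416 * 49.446 = 20089.46 W
Step 2 — input power: P_in = P/eta = 20089.46 / 0.56 = 35874 W
Therefore the shaft input power required = 35874 W.


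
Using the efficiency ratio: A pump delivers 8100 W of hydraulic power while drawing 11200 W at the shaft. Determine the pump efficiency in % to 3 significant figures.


Approach: apply the efficiency ratio, eta = (P_out/P_in)*100.
eta = (8100 / 11200) * 100 = 72.3 %
Therefore the pump efficiency = 72.3 %.


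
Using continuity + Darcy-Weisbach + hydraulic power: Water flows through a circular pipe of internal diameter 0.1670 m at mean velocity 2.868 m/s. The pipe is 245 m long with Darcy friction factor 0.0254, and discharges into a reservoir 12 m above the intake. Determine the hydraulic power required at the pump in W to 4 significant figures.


Approach: apply continuity + Darcy-Weisbach + hydraulic power, Q = A*v; hf = f*(L/D)*(v^2/(2g)); H = static + hf; P = rho*g*Q*H.
Step 1 — flow rate (continuity, Q = A*v):
  A = pi*(0.1670/2)^2 = 0.0219040 m^2
  Q = 0.0219040 * 2.868 = 0.0628206 m^3/s
Step 2 — friction head loss (Darcy-Weisbach):
  hf = 0.0254 * (245/0.1670) * (2.868^2 / (2*9.81))
  hf = 15.6222 m
Step 3 — total head: H = 12 + 15.6222 = 27.6222 m
Step 4 — hydraulic power (P = rho*g*Q*H):
  P = 1000 * 9.81 * 0.0628206 * 27.6222 = 17020 W
Therefore the hydraulic power required at the pump = 17020 W.


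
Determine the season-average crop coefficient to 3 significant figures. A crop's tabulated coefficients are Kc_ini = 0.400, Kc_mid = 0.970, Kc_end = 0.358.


Approach: apply a simple seasonal average, Kc_avg = (Kc_ini + Kc_mid + Kc_end)/3.
Kc_avg = (0.400 + 0.970 + 0.358)/3 = 0.576
Therefore the season-average crop coefficient = 0.576.


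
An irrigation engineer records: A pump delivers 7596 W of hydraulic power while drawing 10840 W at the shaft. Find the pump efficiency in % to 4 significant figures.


Approach: apply the efficiency ratio, eta = (P_out/P_in)*100.
eta = (7596 / 10840) * 100 = 70.07 %
Therefore the pump efficiency = 70.07 %.


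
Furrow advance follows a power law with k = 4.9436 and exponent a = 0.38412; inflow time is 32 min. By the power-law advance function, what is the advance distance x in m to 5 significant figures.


Approach: apply the power-law advance function, x = k*t^a.
x = 4.9436 * 32^0.38412 = 18.716 m
Therefore the advance distance x = 18.716 m.


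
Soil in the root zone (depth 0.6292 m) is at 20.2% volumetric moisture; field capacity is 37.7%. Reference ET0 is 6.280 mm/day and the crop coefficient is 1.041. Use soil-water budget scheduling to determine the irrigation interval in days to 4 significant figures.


Approach: apply soil-water budget scheduling, SMD = (FC-theta)/100*depth*1000; ETc = ET0*Kc; interval = SMD/ETc.
Step 1 — soil moisture deficit:
  SMD = (37.7 - 20.2)/100 * 0.6292 * 1000 = 110.110 mm
Step 2 — daily crop ET (ETc = ET0*Kc):
  ETc = 6.280 * 1.041 = 6.53748 mm/day
Step 3 — irrigation interval (SMD/ETc):
  interval = 110.110 / 6.53748 = 16.84 days
Therefore the irrigation interval = 16.84 days.


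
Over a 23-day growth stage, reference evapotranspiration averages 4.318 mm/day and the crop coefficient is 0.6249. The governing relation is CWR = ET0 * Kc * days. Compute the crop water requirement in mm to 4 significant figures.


CWR = 4.318 * 0.6249 * 23 = 62.06 mm
Therefore the crop water requirement = 62.06 mm.


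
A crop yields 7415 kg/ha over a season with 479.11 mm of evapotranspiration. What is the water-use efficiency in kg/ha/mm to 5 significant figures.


Approach: apply the water-use efficiency ratio, WUE = yield/ET.
WUE = 7415 / 479.11 = 15.477 kg/ha/mm
Therefore the water-use efficiency = 15.477 kg/ha/mm.


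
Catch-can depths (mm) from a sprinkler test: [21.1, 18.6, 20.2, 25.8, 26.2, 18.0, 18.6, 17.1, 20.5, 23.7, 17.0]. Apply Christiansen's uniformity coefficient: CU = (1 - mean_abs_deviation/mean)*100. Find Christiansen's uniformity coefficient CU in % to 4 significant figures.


mean = 20.6182 mm
mean |d_i - mean| = 2.60496 mm
CU = (1 - 2.60496/20.6182)*100 = 87.37 %
Therefore Christiansen's uniformity coefficient CU = 87.37 %.


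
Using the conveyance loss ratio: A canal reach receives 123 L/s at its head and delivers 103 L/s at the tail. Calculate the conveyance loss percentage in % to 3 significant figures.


Approach: apply the conveyance loss ratio, loss% = ((Q_head - Q_tail)/Q_head)*100.
loss = ((123 - 103)/123)*100 = 16.3 %
Therefore the conveyance loss percentage = 16.3 %.


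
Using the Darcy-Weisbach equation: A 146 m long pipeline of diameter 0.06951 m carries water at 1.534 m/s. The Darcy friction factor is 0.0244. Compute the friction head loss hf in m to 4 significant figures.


Approach: apply the Darcy-Weisbach equation, hf = f*(L/D)*(v^2/(2g)).
hf = 0.0244 * (146/0.06951) * (1.534^2 / (2*9.81))
hf = 6.147 m
Therefore the friction head loss hf = 6.147 m.


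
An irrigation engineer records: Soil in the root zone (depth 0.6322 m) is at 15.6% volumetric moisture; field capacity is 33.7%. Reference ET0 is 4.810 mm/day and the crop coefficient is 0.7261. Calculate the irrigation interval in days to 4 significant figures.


Approach: apply soil-water budget scheduling, SMD = (FC-theta)/100*depth*1000; ETc = ET0*Kc; interval = SMD/ETc.
Step 1 — soil moisture deficit:
  SMD = (33.7 - 15.6)/100 * 0.6322 * 1000 = 114.428 mm
Step 2 — daily crop ET (ETc = ET0*Kc):
  ETc = 4.810 * 0.7261 = 3.49254 mm/day
Step 3 — irrigation interval (SMD/ETc):
  interval = 114.428 / 3.49254 = 32.76 days
Therefore the irrigation interval = 32.76 days.


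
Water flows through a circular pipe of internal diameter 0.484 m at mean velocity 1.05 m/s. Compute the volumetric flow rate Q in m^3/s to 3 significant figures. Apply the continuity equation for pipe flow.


Approach: apply the continuity equation for pipe flow, Q = A * v with A = pi*(D/2)^2.
A = pi*(0.484/2)^2 = 0.18398 m^2
Q = 0.18398 * 1.05 = 0.193 m^3/s
Therefore the volumetric flow rate Q = 0.193 m^3/s.


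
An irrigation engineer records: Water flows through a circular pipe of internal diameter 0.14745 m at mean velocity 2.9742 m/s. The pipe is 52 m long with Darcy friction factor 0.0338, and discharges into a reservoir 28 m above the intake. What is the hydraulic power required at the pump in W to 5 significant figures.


Approach: apply continuity + Darcy-Weisbach + hydraulic power, Q = A*v; hf = f*(L/D)*(v^2/(2g)); H = static + hf; P = rho*g*Q*H.
Step 1 — flow rate (continuity, Q = A*v):
  A = pi*(0.14745/2)^2 = 0.01707574 m^2
  Q = 0.01707574 * 2.9742 = 0.05078665 m^3/s
Step 2 — friction head loss (Darcy-Weisbach):
  hf = 0.0338 * (52/0.14745) * (2.9742^2 / (2*9.81))
  hf = 5.374234 m
Step 3 — total head: H = 28 + 5.374234 = 33.37423 m
Step 4 — hydraulic power (P = rho*g*Q*H):
  P = 1000 * 9.81 * 0.05078665 * 33.37423 = 16628 W
Therefore the hydraulic power required at the pump = 16628 W.


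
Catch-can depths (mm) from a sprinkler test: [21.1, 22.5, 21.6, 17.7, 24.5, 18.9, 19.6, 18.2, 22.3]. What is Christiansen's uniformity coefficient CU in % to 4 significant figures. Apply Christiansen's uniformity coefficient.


Approach: apply Christiansen's uniformity coefficient, CU = (1 - mean_abs_deviation/mean)*100.
mean = 20.7111 mm
mean |d_i - mean| = 1.87654 mm
CU = (1 - 1.87654/20.7111)*100 = 90.94 %
Therefore Christiansen's uniformity coefficient CU = 90.94 %.


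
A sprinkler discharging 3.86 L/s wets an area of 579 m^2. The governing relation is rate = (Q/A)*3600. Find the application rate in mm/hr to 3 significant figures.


rate = (3.86 / 579) * 3600 = 24.0 mm/hr
Therefore the application rate = 24.0 mm/hr.


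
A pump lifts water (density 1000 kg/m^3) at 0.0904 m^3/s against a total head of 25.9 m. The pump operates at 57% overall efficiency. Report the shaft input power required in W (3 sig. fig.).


Approach: apply hydraulic power then efficiency conversion, P = rho*g*Q*H; P_in = P/eta.
Step 1 — hydraulic power (P = rho*g*Q*H):
  P = 1000 * 9.81 * 0.0904 * 25.9 = 22969 W
Step 2 — input power: P_in = P/eta = 22969 / 0.57 = 40300 W
Therefore the shaft input power required = 40300 W.


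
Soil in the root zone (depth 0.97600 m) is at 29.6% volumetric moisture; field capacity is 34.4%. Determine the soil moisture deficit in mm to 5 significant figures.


Approach: apply the soil moisture deficit relation, SMD = (FC - theta)/100 * depth * 1000.
SMD = (34.4 - 29.6)/100 * 0.97600 * 1000 = 46.848 mm
Therefore the soil moisture deficit = 46.848 mm.


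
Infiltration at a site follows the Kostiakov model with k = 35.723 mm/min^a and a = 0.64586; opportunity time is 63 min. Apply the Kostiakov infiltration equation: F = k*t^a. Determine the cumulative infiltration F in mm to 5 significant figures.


F = 35.723 * 63^0.64586 = 518.88 mm
Therefore the cumulative infiltration F = 518.88 mm.


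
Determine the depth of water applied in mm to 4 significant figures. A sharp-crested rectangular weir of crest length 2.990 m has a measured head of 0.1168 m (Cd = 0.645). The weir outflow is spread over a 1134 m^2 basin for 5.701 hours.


Approach: apply the rectangular weir equation with a volume-to-depth conversion, Q = (2/3)*Cd*L*sqrt(2g)*H^1.5; d = Q*t/A * 1000.
Step 1 — weir discharge:
  Q = (2/3)*0.645*2.990*sqrt(2*9.81)*0.1168^1.5 = 0.227328 m^3/s
Step 2 — volume: V = 0.227328 * 5.701*3600 = 4665.59 m^3
Step 3 — depth: d = V/A * 1000 = 4665.59/1134 * 1000 = 4114 mm
Therefore the depth of water applied = 4114 mm.


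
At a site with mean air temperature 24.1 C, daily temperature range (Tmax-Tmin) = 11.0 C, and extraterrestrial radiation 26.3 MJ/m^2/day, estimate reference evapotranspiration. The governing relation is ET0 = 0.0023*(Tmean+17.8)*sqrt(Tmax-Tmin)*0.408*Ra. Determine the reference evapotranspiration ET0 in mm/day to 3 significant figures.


ET0 = 0.0023*(24.1+17.8)*sqrt(11.0)*0.408*26.3 = 3.43 mm/day
Therefore the reference evapotranspiration ET0 = 3.43 mm/day.


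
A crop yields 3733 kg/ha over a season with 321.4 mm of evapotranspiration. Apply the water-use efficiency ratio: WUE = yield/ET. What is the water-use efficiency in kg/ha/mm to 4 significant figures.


WUE = 3733 / 321.4 = 11.61 kg/ha/mm
Therefore the water-use efficiency = 11.61 kg/ha/mm.


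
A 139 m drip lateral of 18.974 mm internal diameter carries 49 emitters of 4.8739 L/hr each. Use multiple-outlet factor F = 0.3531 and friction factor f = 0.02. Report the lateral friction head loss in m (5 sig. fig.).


Approach: apply Darcy-Weisbach with the multiple-outlet F-factor, Q = n*q/(3600*1000) m^3/s; v = Q/A; hf = F*f*(L/D)*(v^2/(2g)).
Q = 49*4.8739/(3600*1000) = 6.633919e-05 m^3/s
A = pi*(18.974e-3/2)^2 = 2.827533e-04 m^2, so v = Q/A = 0.2346186 m/s
hf = 0.3531*0.02*(139/0.018974)*(0.2346186^2/(2*9.81)) = 0.14515 m
Therefore the lateral friction head loss = 0.14515 m.


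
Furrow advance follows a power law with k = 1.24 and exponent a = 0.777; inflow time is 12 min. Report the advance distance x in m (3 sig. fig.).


Approach: apply the power-law advance function, x = k*t^a.
x = 1.24 * 12^0.777 = 8.55 m
Therefore the advance distance x = 8.55 m.


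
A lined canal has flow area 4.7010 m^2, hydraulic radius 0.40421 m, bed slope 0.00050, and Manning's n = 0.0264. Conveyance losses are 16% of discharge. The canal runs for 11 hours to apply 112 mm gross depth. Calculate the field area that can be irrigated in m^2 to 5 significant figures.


Approach: apply Manning's equation with a conveyance and depth budget, Q = (1/n)*A*R^(2/3)*S^(1/2); Q_field = Q*(1-loss); Area = Q_field*t/(d/1000).
Step 1 — canal discharge (Manning's equation):
  Q = (1/0.0264) * 4.7010 * 0.40421^(2/3) * 0.00050^(1/2) = 2.176754 m^3/s
Step 2 — delivered flow: Q_field = 2.176754*(1 - 16/100) = 1.828473 m^3/s
Step 3 — volume delivered: V = 1.828473 * 11*3600 = 72407.55 m^3
Step 4 — area served: A = V / (depth/1000) = 72407.55 / 0.112 = 646500 m^2
Therefore the field area that can be irrigated = 646500 m^2.


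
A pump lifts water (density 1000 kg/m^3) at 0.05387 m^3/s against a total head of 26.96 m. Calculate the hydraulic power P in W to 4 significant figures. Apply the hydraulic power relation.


Approach: apply the hydraulic power relation, P = rho*g*Q*H.
P = 1000 * 9.81 * 0.05387 * 26.96 = 14250 W
Therefore the hydraulic power P = 14250 W.


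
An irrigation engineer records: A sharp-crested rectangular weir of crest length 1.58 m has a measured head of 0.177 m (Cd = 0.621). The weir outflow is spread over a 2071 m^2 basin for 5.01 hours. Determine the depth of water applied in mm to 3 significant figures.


Approach: apply the rectangular weir equation with a volume-to-depth conversion, Q = (2/3)*Cd*L*sqrt(2g)*H^1.5; d = Q*t/A * 1000.
Step 1 — weir discharge:
  Q = (2/3)*0.621*1.58*sqrt(2*9.81)*0.177^1.5 = 0.21576 m^3/s
Step 2 — volume: V = 0.21576 * 5.01*3600 = 3891.4 m^3
Step 3 — depth: d = V/A * 1000 = 3891.4/2071 * 1000 = 1880 mm
Therefore the depth of water applied = 1880 mm.


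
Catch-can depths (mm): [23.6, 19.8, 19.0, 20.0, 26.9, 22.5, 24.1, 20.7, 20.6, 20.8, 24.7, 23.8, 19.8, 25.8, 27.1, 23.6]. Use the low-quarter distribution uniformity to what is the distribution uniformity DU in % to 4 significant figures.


Approach: apply the low-quarter distribution uniformity, DU = (mean of lowest quarter of readings / overall mean)*100.
sorted lowest 4 of 16: [19.0, 19.8, 19.8, 20.0] -> mean = 19.6500 mm
overall mean = 22.6750 mm
DU = (19.6500/22.6750)*100 = 86.66 %
Therefore the distribution uniformity DU = 86.66 %.


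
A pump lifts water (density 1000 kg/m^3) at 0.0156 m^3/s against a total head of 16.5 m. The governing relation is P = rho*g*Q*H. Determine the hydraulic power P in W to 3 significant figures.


P = 1000 * 9.81 * 0.0156 * 16.5 = 2530 W
Therefore the hydraulic power P = 2530 W.


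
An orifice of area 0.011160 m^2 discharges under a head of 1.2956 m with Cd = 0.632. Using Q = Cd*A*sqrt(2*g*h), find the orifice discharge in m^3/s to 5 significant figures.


Q = 0.632 * 0.011160 * sqrt(2*9.81*1.2956) = 0.035560 m^3/s
Therefore the orifice discharge = 0.035560 m^3/s.


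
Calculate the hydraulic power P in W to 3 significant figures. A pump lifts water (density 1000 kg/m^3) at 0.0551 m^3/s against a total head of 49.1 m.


Approach: apply the hydraulic power relation, P = rho*g*Q*H.
P = 1000 * 9.81 * 0.0551 * 49.1 = 26500 W
Therefore the hydraulic power P = 26500 W.


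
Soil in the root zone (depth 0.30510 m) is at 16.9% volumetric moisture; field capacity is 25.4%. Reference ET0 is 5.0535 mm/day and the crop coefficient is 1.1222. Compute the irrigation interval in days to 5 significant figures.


Approach: apply soil-water budget scheduling, SMD = (FC-theta)/100*depth*1000; ETc = ET0*Kc; interval = SMD/ETc.
Step 1 — soil moisture deficit:
  SMD = (25.4 - 16.9)/100 * 0.30510 * 1000 = 25.93350 mm
Step 2 — daily crop ET (ETc = ET0*Kc):
  ETc = 5.0535 * 1.1222 = 5.671038 mm/day
Step 3 — irrigation interval (SMD/ETc):
  interval = 25.93350 / 5.671038 = 4.5730 days
Therefore the irrigation interval = 4.5730 days.
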